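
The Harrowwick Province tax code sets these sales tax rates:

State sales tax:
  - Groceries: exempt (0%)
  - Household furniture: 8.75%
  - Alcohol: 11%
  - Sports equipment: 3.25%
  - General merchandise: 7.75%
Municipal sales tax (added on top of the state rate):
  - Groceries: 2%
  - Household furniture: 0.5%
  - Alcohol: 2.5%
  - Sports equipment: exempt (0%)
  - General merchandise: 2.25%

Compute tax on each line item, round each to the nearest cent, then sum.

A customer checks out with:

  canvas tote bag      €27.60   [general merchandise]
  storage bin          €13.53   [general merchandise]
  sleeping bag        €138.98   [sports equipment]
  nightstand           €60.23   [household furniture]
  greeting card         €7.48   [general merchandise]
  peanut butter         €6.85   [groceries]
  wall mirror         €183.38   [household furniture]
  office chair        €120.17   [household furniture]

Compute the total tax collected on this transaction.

Canvas tote bag €27.60: general merchandise → 7.75% + 2.25% municipal = 10% → €2.76
Storage bin €13.53: general merchandise → 7.75% + 2.25% municipal = 10% → €1.35
Sleeping bag €138.98: sports equipment → 3.25% + 0% municipal = 3.25% → €4.52
Nightstand €60.23: household furniture → 8.75% + 0.5% municipal = 9.25% → €5.57
Greeting card €7.48: general merchandise → 7.75% + 2.25% municipal = 10% → €0.75
Peanut butter €6.85: groceries → 0% + 2% municipal = 2% → €0.14
Wall mirror €183.38: household furniture → 8.75% + 0.5% municipal = 9.25% → €16.96
Office chair €120.17: household furniture → 8.75% + 0.5% municipal = 9.25% → €11.12
Total tax = €2.76 + €1.35 + €4.52 + €5.57 + €0.75 + €0.14 + €16.96 + €11.12 = €43.17

€43.17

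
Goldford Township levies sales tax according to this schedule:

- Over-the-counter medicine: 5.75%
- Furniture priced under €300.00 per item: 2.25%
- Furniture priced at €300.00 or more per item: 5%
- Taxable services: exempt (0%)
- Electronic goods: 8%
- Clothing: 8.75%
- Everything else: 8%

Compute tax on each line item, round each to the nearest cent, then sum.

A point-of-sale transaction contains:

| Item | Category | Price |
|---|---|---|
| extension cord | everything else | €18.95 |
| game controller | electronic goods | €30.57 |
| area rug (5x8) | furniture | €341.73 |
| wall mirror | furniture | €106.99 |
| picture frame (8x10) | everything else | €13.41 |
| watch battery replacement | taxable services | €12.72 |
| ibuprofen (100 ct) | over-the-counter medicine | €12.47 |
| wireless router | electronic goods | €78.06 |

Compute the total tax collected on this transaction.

€31.50

Extension cord €18.95: everything else → 8% → €1.52
Game controller €30.57: electronic goods → 8% → €2.45
Area rug (5x8) €341.73: furniture, €300.00 or more → 5% → €17.09
Wall mirror €106.99: furniture, under €300.00 → 2.25% → €2.41
Picture frame (8x10) €13.41: everything else → 8% → €1.07
Watch battery replacement €12.72: taxable services → 0% → €0.00
Ibuprofen (100 ct) €12.47: over-the-counter medicine → 5.75% → €0.72
Wireless router €78.06: electronic goods → 8% → €6.24
Total tax = €1.52 + €2.45 + €17.09 + €2.41 + €1.07 + €0.72 + €6.24 = €31.50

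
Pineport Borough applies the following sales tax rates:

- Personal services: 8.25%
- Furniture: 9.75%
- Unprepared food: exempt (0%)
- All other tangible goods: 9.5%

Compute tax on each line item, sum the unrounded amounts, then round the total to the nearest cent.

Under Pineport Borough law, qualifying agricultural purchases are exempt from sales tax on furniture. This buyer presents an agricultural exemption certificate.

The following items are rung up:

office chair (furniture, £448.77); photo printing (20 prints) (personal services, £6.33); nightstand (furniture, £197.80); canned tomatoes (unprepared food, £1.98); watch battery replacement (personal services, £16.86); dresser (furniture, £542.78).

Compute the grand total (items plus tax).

Office chair £448.77: furniture, buyer-exempt → 0% → £0.00
Photo printing (20 prints) £6.33: personal services → 8.25% → £0.522225
Nightstand £197.80: furniture, buyer-exempt → 0% → £0.00
Canned tomatoes £1.98: unprepared food → 0% → £0.00
Watch battery replacement £16.86: personal services → 8.25% → £1.39095
Dresser £542.78: furniture, buyer-exempt → 0% → £0.00
Subtotal = £1214.52; unrounded tax = £1.913175 → £1.91; total due = £1216.43

£1216.43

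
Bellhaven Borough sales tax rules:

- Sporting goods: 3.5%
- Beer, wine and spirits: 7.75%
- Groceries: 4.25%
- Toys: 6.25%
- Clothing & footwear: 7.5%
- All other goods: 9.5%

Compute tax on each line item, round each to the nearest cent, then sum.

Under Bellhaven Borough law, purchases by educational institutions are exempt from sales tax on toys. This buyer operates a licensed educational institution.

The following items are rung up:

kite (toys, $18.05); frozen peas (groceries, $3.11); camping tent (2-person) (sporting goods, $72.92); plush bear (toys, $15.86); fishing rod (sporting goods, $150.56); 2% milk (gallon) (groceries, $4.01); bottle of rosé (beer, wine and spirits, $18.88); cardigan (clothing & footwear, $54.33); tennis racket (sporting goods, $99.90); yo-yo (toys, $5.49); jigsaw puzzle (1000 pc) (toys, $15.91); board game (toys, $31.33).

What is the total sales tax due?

Kite $18.05: toys, buyer-exempt → 0% → $0.00
Frozen peas $3.11: groceries → 4.25% → $0.13
Camping tent (2-person) $72.92: sporting goods → 3.5% → $2.55
Plush bear $15.86: toys, buyer-exempt → 0% → $0.00
Fishing rod $150.56: sporting goods → 3.5% → $5.27
2% milk (gallon) $4.01: groceries → 4.25% → $0.17
Bottle of rosé $18.88: beer, wine and spirits → 7.75% → $1.46
Cardigan $54.33: clothing & footwear → 7.5% → $4.07
Tennis racket $99.90: sporting goods → 3.5% → $3.50
Yo-yo $5.49: toys, buyer-exempt → 0% → $0.00
Jigsaw puzzle (1000 pc) $15.91: toys, buyer-exempt → 0% → $0.00
Board game $31.33: toys, buyer-exempt → 0% → $0.00
Total tax = $0.13 + $2.55 + $5.27 + $0.17 + $1.46 + $4.07 + $3.50 = $17.15

$17.15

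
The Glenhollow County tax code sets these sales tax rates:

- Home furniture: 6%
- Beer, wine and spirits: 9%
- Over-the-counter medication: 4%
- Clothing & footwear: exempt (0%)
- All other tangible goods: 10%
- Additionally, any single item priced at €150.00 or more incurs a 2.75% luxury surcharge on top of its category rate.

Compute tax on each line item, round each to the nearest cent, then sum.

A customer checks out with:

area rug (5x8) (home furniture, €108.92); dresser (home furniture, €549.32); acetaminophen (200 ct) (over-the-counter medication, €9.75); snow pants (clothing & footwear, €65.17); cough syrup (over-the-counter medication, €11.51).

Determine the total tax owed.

Area rug (5x8) €108.92: home furniture → 6% → €6.54
Dresser €549.32: home furniture → 6% + 2.75% surcharge = 8.75% → €48.07
Acetaminophen (200 ct) €9.75: over-the-counter medication → 4% → €0.39
Snow pants €65.17: clothing & footwear → 0% → €0.00
Cough syrup €11.51: over-the-counter medication → 4% → €0.46
Total tax = €6.54 + €48.07 + €0.39 + €0.46 = €55.46

€55.46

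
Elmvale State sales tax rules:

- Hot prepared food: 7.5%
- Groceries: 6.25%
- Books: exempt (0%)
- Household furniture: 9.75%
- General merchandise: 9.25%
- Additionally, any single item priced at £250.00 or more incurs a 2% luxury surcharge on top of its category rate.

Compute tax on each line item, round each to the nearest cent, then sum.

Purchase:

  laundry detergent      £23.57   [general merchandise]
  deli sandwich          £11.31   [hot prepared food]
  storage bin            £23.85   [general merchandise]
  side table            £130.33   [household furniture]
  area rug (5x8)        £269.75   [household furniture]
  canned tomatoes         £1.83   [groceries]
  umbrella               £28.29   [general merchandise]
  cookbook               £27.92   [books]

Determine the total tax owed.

£52.38

Laundry detergent £23.57: general merchandise → 9.25% → £2.18
Deli sandwich £11.31: hot prepared food → 7.5% → £0.85
Storage bin £23.85: general merchandise → 9.25% → £2.21
Side table £130.33: household furniture → 9.75% → £12.71
Area rug (5x8) £269.75: household furniture → 9.75% + 2% surcharge = 11.75% → £31.70
Canned tomatoes £1.83: groceries → 6.25% → £0.11
Umbrella £28.29: general merchandise → 9.25% → £2.62
Cookbook £27.92: books → 0% → £0.00
Total tax = £2.18 + £0.85 + £2.21 + £12.71 + £31.70 + £0.11 + £2.62 = £52.38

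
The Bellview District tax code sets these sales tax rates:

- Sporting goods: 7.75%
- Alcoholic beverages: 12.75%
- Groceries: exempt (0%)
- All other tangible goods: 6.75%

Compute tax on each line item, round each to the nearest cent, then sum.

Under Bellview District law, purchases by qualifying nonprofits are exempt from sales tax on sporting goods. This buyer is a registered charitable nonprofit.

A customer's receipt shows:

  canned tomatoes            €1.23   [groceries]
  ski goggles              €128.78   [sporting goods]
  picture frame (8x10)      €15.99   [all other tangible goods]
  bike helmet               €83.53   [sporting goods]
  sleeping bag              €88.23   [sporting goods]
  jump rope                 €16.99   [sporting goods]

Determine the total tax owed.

Canned tomatoes €1.23: groceries → 0% → €0.00
Ski goggles €128.78: sporting goods, buyer-exempt → 0% → €0.00
Picture frame (8x10) €15.99: all other tangible goods → 6.75% → €1.08
Bike helmet €83.53: sporting goods, buyer-exempt → 0% → €0.00
Sleeping bag €88.23: sporting goods, buyer-exempt → 0% → €0.00
Jump rope €16.99: sporting goods, buyer-exempt → 0% → €0.00
Total tax = €1.08

€1.08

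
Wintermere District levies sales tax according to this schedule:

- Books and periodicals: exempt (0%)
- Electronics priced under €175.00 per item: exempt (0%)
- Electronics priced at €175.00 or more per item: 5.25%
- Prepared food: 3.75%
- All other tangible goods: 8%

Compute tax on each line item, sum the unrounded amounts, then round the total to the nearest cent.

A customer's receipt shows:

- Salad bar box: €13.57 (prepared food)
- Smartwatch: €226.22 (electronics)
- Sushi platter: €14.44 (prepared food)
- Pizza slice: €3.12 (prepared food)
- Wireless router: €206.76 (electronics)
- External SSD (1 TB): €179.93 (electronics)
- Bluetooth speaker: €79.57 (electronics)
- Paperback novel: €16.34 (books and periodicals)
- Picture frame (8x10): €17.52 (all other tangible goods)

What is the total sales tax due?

Salad bar box €13.57: prepared food → 3.75% → €0.508875
Smartwatch €226.22: electronics, €175.00 or more → 5.25% → €11.87655
Sushi platter €14.44: prepared food → 3.75% → €0.5415
Pizza slice €3.12: prepared food → 3.75% → €0.117
Wireless router €206.76: electronics, €175.00 or more → 5.25% → €10.8549
External SSD (1 TB) €179.93: electronics, €175.00 or more → 5.25% → €9.446325
Bluetooth speaker €79.57: electronics, under €175.00 → 0% → €0.00
Paperback novel €16.34: books and periodicals → 0% → €0.00
Picture frame (8x10) €17.52: all other tangible goods → 8% → €1.4016
Unrounded tax sum = €34.74675 → €34.75

€34.75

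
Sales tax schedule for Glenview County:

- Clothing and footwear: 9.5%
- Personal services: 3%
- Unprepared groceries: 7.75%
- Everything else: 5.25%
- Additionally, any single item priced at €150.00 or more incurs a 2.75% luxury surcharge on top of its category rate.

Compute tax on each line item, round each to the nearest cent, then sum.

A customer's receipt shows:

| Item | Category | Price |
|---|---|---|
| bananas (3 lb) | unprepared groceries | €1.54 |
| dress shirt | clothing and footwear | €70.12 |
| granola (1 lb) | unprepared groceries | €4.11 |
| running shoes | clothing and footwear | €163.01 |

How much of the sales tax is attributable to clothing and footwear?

€26.63

Dress shirt €70.12: clothing and footwear → 9.5% → €6.66
Running shoes €163.01: clothing and footwear → 9.5% + 2.75% surcharge = 12.25% → €19.97
Tax on clothing and footwear = €6.66 + €19.97 = €26.63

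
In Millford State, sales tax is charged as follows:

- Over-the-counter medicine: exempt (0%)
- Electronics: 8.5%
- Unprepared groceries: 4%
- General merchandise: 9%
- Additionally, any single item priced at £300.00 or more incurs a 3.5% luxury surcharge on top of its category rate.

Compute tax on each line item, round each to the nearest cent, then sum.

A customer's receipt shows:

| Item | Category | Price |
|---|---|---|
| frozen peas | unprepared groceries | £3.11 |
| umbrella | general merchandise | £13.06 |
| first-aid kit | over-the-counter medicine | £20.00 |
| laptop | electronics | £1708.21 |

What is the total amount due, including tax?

£1950.67

Frozen peas £3.11: unprepared groceries → 4% → £0.12
Umbrella £13.06: general merchandise → 9% → £1.18
First-aid kit £20.00: over-the-counter medicine → 0% → £0.00
Laptop £1708.21: electronics → 8.5% + 3.5% surcharge = 12% → £204.99
Subtotal = £1744.38; tax = £206.29; total due = £1950.67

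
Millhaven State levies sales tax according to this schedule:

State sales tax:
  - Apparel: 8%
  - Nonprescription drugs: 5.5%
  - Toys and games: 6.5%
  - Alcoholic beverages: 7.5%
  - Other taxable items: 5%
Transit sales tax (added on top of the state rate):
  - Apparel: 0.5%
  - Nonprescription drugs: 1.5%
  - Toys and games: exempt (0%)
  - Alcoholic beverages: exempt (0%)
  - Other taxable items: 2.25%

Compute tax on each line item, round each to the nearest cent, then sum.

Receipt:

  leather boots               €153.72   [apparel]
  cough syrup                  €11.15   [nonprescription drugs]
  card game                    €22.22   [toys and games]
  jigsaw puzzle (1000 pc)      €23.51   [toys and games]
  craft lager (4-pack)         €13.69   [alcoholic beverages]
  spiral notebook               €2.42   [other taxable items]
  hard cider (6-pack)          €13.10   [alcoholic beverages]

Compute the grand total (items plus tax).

Leather boots €153.72: apparel → 8% + 0.5% transit = 8.5% → €13.07
Cough syrup €11.15: nonprescription drugs → 5.5% + 1.5% transit = 7% → €0.78
Card game €22.22: toys and games → 6.5% + 0% transit = 6.5% → €1.44
Jigsaw puzzle (1000 pc) €23.51: toys and games → 6.5% + 0% transit = 6.5% → €1.53
Craft lager (4-pack) €13.69: alcoholic beverages → 7.5% + 0% transit = 7.5% → €1.03
Spiral notebook €2.42: other taxable items → 5% + 2.25% transit = 7.25% → €0.18
Hard cider (6-pack) €13.10: alcoholic beverages → 7.5% + 0% transit = 7.5% → €0.98
Subtotal = €239.81; tax = €19.01; total due = €258.82

€258.82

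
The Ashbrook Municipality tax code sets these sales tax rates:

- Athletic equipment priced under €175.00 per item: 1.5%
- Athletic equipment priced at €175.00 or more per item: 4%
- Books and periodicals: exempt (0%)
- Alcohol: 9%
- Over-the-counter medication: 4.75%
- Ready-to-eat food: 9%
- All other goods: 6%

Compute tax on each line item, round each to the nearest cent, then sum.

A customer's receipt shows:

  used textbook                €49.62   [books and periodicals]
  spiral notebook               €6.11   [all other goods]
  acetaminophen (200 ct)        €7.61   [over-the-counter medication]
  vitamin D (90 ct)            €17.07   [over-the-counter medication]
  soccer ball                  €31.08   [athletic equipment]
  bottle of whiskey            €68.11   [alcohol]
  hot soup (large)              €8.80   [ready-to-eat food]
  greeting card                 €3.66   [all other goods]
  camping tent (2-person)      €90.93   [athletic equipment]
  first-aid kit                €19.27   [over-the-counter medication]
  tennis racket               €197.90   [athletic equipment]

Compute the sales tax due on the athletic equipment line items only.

€9.75

Soccer ball €31.08: athletic equipment, under €175.00 → 1.5% → €0.47
Camping tent (2-person) €90.93: athletic equipment, under €175.00 → 1.5% → €1.36
Tennis racket €197.90: athletic equipment, €175.00 or more → 4% → €7.92
Tax on athletic equipment = €0.47 + €1.36 + €7.92 = €9.75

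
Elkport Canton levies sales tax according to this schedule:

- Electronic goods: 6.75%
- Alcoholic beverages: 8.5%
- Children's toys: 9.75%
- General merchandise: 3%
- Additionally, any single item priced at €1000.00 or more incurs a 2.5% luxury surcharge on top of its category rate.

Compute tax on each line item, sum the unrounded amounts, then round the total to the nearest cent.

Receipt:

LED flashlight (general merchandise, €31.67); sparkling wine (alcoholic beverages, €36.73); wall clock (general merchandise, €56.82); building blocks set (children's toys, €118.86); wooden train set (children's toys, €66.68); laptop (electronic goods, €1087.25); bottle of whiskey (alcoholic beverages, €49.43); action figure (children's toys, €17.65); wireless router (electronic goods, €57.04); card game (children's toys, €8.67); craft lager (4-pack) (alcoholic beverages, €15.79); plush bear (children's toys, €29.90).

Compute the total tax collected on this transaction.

LED flashlight €31.67: general merchandise → 3% → €0.9501
Sparkling wine €36.73: alcoholic beverages → 8.5% → €3.12205
Wall clock €56.82: general merchandise → 3% → €1.7046
Building blocks set €118.86: children's toys → 9.75% → €11.58885
Wooden train set €66.68: children's toys → 9.75% → €6.5013
Laptop €1087.25: electronic goods → 6.75% + 2.5% surcharge = 9.25% → €100.570625
Bottle of whiskey €49.43: alcoholic beverages → 8.5% → €4.20155
Action figure €17.65: children's toys → 9.75% → €1.720875
Wireless router €57.04: electronic goods → 6.75% → €3.8502
Card game €8.67: children's toys → 9.75% → €0.845325
Craft lager (4-pack) €15.79: alcoholic beverages → 8.5% → €1.34215
Plush bear €29.90: children's toys → 9.75% → €2.91525
Unrounded tax sum = €139.312875 → €139.31

€139.31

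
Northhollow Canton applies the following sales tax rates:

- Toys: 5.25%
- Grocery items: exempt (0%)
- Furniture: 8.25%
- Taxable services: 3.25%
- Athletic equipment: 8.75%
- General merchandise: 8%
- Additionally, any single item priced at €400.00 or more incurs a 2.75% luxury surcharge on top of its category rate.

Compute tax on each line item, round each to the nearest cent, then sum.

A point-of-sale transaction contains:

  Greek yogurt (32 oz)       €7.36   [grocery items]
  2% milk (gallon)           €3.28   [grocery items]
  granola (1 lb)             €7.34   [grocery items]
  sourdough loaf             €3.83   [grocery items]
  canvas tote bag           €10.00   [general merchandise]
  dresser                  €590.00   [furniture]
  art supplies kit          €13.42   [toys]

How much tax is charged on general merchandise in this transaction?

€0.80

Canvas tote bag €10.00: general merchandise → 8% → €0.80
Tax on general merchandise = €0.80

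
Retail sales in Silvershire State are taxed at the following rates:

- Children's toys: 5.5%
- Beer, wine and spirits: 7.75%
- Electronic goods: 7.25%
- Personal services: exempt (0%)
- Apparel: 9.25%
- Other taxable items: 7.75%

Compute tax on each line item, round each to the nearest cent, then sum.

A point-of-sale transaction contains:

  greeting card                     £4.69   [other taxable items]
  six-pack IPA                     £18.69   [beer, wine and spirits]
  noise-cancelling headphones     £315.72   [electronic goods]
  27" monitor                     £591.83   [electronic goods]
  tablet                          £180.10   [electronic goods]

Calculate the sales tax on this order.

Greeting card £4.69: other taxable items → 7.75% → £0.36
Six-pack IPA £18.69: beer, wine and spirits → 7.75% → £1.45
Noise-cancelling headphones £315.72: electronic goods → 7.25% → £22.89
27" monitor £591.83: electronic goods → 7.25% → £42.91
Tablet £180.10: electronic goods → 7.25% → £13.06
Total tax = £0.36 + £1.45 + £22.89 + £42.91 + £13.06 = £80.67

£80.67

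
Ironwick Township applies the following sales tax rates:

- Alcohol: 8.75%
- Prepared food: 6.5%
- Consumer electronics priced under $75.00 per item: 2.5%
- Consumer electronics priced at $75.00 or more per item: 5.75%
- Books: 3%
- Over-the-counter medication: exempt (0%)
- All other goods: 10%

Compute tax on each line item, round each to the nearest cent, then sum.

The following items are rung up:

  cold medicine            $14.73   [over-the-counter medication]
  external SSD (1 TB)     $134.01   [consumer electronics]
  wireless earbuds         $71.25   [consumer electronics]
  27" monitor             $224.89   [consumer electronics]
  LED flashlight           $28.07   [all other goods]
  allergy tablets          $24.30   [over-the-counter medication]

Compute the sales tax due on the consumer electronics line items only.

External SSD (1 TB) $134.01: consumer electronics, $75.00 or more → 5.75% → $7.71
Wireless earbuds $71.25: consumer electronics, under $75.00 → 2.5% → $1.78
27" monitor $224.89: consumer electronics, $75.00 or more → 5.75% → $12.93
Tax on consumer electronics = $7.71 + $1.78 + $12.93 = $22.42

$22.42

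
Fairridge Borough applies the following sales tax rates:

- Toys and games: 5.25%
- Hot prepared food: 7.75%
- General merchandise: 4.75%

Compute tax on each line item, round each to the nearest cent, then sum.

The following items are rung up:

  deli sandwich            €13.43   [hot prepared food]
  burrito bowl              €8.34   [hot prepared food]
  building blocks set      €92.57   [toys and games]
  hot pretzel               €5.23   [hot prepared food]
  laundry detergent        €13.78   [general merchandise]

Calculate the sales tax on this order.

€7.61

Deli sandwich €13.43: hot prepared food → 7.75% → €1.04
Burrito bowl €8.34: hot prepared food → 7.75% → €0.65
Building blocks set €92.57: toys and games → 5.25% → €4.86
Hot pretzel €5.23: hot prepared food → 7.75% → €0.41
Laundry detergent €13.78: general merchandise → 4.75% → €0.65
Total tax = €1.04 + €0.65 + €4.86 + €0.41 + €0.65 = €7.61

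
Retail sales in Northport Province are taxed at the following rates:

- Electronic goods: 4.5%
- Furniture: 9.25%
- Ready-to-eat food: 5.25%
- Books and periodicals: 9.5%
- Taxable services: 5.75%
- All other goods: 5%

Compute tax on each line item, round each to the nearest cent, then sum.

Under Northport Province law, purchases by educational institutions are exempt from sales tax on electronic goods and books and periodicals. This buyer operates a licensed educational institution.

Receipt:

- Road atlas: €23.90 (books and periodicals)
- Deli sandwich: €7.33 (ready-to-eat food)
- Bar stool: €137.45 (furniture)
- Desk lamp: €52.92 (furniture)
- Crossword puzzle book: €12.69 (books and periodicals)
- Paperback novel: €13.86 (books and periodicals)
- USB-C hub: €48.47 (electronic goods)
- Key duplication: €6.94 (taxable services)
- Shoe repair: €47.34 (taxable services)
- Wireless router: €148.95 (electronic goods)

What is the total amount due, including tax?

€520.96

Road atlas €23.90: books and periodicals, buyer-exempt → 0% → €0.00
Deli sandwich €7.33: ready-to-eat food → 5.25% → €0.38
Bar stool €137.45: furniture → 9.25% → €12.71
Desk lamp €52.92: furniture → 9.25% → €4.90
Crossword puzzle book €12.69: books and periodicals, buyer-exempt → 0% → €0.00
Paperback novel €13.86: books and periodicals, buyer-exempt → 0% → €0.00
USB-C hub €48.47: electronic goods, buyer-exempt → 0% → €0.00
Key duplication €6.94: taxable services → 5.75% → €0.40
Shoe repair €47.34: taxable services → 5.75% → €2.72
Wireless router €148.95: electronic goods, buyer-exempt → 0% → €0.00
Subtotal = €499.85; tax = €21.11; total due = €520.96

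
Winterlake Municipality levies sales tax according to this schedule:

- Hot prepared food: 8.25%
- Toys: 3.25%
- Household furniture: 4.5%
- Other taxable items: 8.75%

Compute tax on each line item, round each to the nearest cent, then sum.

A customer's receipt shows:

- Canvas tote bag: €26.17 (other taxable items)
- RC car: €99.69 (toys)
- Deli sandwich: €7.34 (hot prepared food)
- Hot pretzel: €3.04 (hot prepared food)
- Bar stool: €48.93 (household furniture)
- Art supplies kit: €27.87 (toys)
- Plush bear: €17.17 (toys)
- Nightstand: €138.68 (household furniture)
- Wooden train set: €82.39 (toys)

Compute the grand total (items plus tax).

€470.26

Canvas tote bag €26.17: other taxable items → 8.75% → €2.29
RC car €99.69: toys → 3.25% → €3.24
Deli sandwich €7.34: hot prepared food → 8.25% → €0.61
Hot pretzel €3.04: hot prepared food → 8.25% → €0.25
Bar stool €48.93: household furniture → 4.5% → €2.20
Art supplies kit €27.87: toys → 3.25% → €0.91
Plush bear €17.17: toys → 3.25% → €0.56
Nightstand €138.68: household furniture → 4.5% → €6.24
Wooden train set €82.39: toys → 3.25% → €2.68
Subtotal = €451.28; tax = €18.98; total due = €470.26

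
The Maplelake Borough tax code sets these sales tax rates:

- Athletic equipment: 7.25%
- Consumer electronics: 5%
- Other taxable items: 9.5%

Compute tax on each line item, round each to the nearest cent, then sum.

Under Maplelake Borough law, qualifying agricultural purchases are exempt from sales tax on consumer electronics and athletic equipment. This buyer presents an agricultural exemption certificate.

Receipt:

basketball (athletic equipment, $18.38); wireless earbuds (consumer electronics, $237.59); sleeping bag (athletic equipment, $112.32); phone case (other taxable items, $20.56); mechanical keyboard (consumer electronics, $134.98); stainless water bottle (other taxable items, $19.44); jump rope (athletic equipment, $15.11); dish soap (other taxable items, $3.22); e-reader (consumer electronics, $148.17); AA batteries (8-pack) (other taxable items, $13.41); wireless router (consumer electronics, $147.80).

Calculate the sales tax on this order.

Basketball $18.38: athletic equipment, buyer-exempt → 0% → $0.00
Wireless earbuds $237.59: consumer electronics, buyer-exempt → 0% → $0.00
Sleeping bag $112.32: athletic equipment, buyer-exempt → 0% → $0.00
Phone case $20.56: other taxable items → 9.5% → $1.95
Mechanical keyboard $134.98: consumer electronics, buyer-exempt → 0% → $0.00
Stainless water bottle $19.44: other taxable items → 9.5% → $1.85
Jump rope $15.11: athletic equipment, buyer-exempt → 0% → $0.00
Dish soap $3.22: other taxable items → 9.5% → $0.31
E-reader $148.17: consumer electronics, buyer-exempt → 0% → $0.00
AA batteries (8-pack) $13.41: other taxable items → 9.5% → $1.27
Wireless router $147.80: consumer electronics, buyer-exempt → 0% → $0.00
Total tax = $1.95 + $1.85 + $0.31 + $1.27 = $5.38

$5.38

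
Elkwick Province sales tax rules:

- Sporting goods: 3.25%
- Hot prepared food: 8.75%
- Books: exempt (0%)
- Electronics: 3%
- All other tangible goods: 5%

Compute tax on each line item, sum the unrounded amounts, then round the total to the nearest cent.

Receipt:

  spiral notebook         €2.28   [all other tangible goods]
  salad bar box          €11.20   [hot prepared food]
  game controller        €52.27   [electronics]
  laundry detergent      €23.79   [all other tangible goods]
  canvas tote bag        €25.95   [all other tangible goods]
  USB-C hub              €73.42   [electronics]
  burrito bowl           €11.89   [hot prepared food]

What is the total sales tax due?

Spiral notebook €2.28: all other tangible goods → 5% → €0.114
Salad bar box €11.20: hot prepared food → 8.75% → €0.98
Game controller €52.27: electronics → 3% → €1.5681
Laundry detergent €23.79: all other tangible goods → 5% → €1.1895
Canvas tote bag €25.95: all other tangible goods → 5% → €1.2975
USB-C hub €73.42: electronics → 3% → €2.2026
Burrito bowl €11.89: hot prepared food → 8.75% → €1.040375
Unrounded tax sum = €8.392075 → €8.39

€8.39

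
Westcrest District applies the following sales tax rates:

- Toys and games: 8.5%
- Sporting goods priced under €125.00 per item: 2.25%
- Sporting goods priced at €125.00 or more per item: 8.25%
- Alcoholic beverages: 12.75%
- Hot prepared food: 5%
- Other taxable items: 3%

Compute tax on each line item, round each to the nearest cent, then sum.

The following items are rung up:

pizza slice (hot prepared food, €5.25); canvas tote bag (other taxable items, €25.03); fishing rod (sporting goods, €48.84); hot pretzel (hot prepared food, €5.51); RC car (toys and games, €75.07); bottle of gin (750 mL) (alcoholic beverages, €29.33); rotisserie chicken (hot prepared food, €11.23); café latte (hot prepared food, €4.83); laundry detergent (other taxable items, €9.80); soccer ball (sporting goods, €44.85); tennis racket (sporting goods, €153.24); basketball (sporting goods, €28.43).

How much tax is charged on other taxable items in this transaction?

€1.04

Canvas tote bag €25.03: other taxable items → 3% → €0.75
Laundry detergent €9.80: other taxable items → 3% → €0.29
Tax on other taxable items = €0.75 + €0.29 = €1.04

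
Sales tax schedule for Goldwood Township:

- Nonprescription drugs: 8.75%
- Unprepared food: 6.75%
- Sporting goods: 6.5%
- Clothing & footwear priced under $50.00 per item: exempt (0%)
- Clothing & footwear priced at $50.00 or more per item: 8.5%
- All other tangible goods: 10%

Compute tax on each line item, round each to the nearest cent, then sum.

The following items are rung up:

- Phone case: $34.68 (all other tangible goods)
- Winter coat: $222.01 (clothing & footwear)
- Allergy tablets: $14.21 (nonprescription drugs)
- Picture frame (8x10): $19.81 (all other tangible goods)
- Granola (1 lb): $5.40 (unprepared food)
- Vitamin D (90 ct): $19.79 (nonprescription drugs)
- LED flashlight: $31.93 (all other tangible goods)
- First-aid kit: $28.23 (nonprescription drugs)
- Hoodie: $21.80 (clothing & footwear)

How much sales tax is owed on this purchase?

$33.31

Phone case $34.68: all other tangible goods → 10% → $3.47
Winter coat $222.01: clothing & footwear, $50.00 or more → 8.5% → $18.87
Allergy tablets $14.21: nonprescription drugs → 8.75% → $1.24
Picture frame (8x10) $19.81: all other tangible goods → 10% → $1.98
Granola (1 lb) $5.40: unprepared food → 6.75% → $0.36
Vitamin D (90 ct) $19.79: nonprescription drugs → 8.75% → $1.73
LED flashlight $31.93: all other tangible goods → 10% → $3.19
First-aid kit $28.23: nonprescription drugs → 8.75% → $2.47
Hoodie $21.80: clothing & footwear, under $50.00 → 0% → $0.00
Total tax = $3.47 + $18.87 + $1.24 + $1.98 + $0.36 + $1.73 + $3.19 + $2.47 = $33.31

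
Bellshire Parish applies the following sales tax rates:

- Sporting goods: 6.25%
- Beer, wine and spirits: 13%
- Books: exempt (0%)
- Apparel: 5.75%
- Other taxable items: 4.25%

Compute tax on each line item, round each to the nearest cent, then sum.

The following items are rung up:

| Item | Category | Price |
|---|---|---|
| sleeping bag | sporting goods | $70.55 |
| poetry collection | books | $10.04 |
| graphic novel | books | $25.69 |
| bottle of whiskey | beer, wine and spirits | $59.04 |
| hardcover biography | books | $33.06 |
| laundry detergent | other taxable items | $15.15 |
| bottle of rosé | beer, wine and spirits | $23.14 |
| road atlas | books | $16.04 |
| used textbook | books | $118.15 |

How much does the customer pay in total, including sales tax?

Sleeping bag $70.55: sporting goods → 6.25% → $4.41
Poetry collection $10.04: books → 0% → $0.00
Graphic novel $25.69: books → 0% → $0.00
Bottle of whiskey $59.04: beer, wine and spirits → 13% → $7.68
Hardcover biography $33.06: books → 0% → $0.00
Laundry detergent $15.15: other taxable items → 4.25% → $0.64
Bottle of rosé $23.14: beer, wine and spirits → 13% → $3.01
Road atlas $16.04: books → 0% → $0.00
Used textbook $118.15: books → 0% → $0.00
Subtotal = $370.86; tax = $15.74; total due = $386.60

$386.60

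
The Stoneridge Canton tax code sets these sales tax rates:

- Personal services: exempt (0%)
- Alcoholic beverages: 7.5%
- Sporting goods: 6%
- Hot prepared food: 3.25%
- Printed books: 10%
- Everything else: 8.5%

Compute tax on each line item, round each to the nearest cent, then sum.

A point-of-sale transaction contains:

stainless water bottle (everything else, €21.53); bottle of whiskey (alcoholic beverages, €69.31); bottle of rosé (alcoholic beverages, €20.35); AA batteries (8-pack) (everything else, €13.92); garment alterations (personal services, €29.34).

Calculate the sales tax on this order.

Stainless water bottle €21.53: everything else → 8.5% → €1.83
Bottle of whiskey €69.31: alcoholic beverages → 7.5% → €5.20
Bottle of rosé €20.35: alcoholic beverages → 7.5% → €1.53
AA batteries (8-pack) €13.92: everything else → 8.5% → €1.18
Garment alterations €29.34: personal services → 0% → €0.00
Total tax = €1.83 + €5.20 + €1.53 + €1.18 = €9.74

€9.74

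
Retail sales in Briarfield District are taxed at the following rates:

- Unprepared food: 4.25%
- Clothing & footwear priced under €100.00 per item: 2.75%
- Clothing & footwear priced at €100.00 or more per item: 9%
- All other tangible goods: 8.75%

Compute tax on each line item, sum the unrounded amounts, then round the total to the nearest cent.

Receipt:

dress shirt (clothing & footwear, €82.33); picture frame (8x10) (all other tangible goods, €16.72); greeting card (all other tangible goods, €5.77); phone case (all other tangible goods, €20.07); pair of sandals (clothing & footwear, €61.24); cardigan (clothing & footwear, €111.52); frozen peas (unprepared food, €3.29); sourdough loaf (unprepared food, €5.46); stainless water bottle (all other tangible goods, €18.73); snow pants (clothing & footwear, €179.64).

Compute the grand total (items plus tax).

€540.66

Dress shirt €82.33: clothing & footwear, under €100.00 → 2.75% → €2.264075
Picture frame (8x10) €16.72: all other tangible goods → 8.75% → €1.463
Greeting card €5.77: all other tangible goods → 8.75% → €0.504875
Phone case €20.07: all other tangible goods → 8.75% → €1.756125
Pair of sandals €61.24: clothing & footwear, under €100.00 → 2.75% → €1.6841
Cardigan €111.52: clothing & footwear, €100.00 or more → 9% → €10.0368
Frozen peas €3.29: unprepared food → 4.25% → €0.139825
Sourdough loaf €5.46: unprepared food → 4.25% → €0.23205
Stainless water bottle €18.73: all other tangible goods → 8.75% → €1.638875
Snow pants €179.64: clothing & footwear, €100.00 or more → 9% → €16.1676
Subtotal = €504.77; unrounded tax = €35.887325 → €35.89; total due = €540.66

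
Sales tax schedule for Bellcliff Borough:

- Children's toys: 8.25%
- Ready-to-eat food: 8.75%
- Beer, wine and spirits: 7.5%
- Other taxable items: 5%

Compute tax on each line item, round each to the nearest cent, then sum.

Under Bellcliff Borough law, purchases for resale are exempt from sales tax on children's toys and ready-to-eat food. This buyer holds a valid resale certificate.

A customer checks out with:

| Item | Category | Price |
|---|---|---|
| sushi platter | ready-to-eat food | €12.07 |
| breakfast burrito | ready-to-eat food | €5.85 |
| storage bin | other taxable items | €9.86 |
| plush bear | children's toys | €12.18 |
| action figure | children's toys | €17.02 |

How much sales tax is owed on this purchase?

€0.49

Sushi platter €12.07: ready-to-eat food, buyer-exempt → 0% → €0.00
Breakfast burrito €5.85: ready-to-eat food, buyer-exempt → 0% → €0.00
Storage bin €9.86: other taxable items → 5% → €0.49
Plush bear €12.18: children's toys, buyer-exempt → 0% → €0.00
Action figure €17.02: children's toys, buyer-exempt → 0% → €0.00
Total tax = €0.49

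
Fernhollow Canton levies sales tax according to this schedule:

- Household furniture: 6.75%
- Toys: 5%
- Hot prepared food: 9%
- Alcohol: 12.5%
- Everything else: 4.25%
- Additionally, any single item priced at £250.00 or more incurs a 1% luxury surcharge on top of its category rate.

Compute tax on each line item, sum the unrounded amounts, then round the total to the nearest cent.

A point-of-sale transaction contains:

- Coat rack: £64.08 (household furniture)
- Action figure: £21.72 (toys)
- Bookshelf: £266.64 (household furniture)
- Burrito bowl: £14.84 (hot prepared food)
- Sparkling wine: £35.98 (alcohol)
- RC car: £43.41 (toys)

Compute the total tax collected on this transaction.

£34.08

Coat rack £64.08: household furniture → 6.75% → £4.3254
Action figure £21.72: toys → 5% → £1.086
Bookshelf £266.64: household furniture → 6.75% + 1% surcharge = 7.75% → £20.6646
Burrito bowl £14.84: hot prepared food → 9% → £1.3356
Sparkling wine £35.98: alcohol → 12.5% → £4.4975
RC car £43.41: toys → 5% → £2.1705
Unrounded tax sum = £34.0796 → £34.08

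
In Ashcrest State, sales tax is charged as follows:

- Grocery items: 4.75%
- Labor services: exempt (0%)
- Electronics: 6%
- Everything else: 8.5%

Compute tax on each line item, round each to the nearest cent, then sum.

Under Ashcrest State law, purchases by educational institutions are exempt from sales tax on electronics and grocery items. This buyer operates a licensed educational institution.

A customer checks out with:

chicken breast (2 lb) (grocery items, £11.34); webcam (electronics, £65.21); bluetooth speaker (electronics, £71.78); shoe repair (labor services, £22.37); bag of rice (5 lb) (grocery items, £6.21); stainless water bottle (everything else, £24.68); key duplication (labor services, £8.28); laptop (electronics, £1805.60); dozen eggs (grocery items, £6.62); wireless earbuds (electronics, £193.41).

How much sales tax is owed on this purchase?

£2.10

Chicken breast (2 lb) £11.34: grocery items, buyer-exempt → 0% → £0.00
Webcam £65.21: electronics, buyer-exempt → 0% → £0.00
Bluetooth speaker £71.78: electronics, buyer-exempt → 0% → £0.00
Shoe repair £22.37: labor services → 0% → £0.00
Bag of rice (5 lb) £6.21: grocery items, buyer-exempt → 0% → £0.00
Stainless water bottle £24.68: everything else → 8.5% → £2.10
Key duplication £8.28: labor services → 0% → £0.00
Laptop £1805.60: electronics, buyer-exempt → 0% → £0.00
Dozen eggs £6.62: grocery items, buyer-exempt → 0% → £0.00
Wireless earbuds £193.41: electronics, buyer-exempt → 0% → £0.00
Total tax = £2.10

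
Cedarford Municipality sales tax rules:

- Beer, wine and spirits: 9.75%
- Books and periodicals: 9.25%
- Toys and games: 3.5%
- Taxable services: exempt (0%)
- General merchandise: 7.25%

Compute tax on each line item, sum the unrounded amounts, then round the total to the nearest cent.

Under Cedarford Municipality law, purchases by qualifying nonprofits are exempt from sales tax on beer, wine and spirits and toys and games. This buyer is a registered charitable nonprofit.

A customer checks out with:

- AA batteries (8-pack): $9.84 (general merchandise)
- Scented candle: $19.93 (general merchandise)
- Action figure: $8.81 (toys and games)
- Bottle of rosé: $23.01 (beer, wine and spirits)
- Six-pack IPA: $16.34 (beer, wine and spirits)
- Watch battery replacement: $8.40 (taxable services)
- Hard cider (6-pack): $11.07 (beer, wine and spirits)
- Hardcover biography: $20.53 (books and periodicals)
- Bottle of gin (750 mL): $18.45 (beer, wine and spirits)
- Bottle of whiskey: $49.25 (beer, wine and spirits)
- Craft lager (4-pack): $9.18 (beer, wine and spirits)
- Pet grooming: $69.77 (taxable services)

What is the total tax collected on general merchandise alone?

AA batteries (8-pack) $9.84: general merchandise → 7.25% → $0.7134
Scented candle $19.93: general merchandise → 7.25% → $1.444925
Tax on general merchandise: unrounded sum = $2.158325 → $2.16

$2.16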